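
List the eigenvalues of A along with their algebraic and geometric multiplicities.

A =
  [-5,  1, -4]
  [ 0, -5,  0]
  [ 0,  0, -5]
λ = -5: alg = 3, geom = 2

Step 1 — factor the characteristic polynomial to read off the algebraic multiplicities:
  χ_A(x) = (x + 5)^3

Step 2 — compute geometric multiplicities via the rank-nullity identity g(λ) = n − rank(A − λI):
  rank(A − (-5)·I) = 1, so dim ker(A − (-5)·I) = n − 1 = 2

Summary:
  λ = -5: algebraic multiplicity = 3, geometric multiplicity = 2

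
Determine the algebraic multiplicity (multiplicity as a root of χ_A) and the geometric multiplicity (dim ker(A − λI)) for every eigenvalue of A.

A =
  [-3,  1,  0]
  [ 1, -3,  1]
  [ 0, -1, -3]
λ = -3: alg = 3, geom = 1

Step 1 — factor the characteristic polynomial to read off the algebraic multiplicities:
  χ_A(x) = (x + 3)^3

Step 2 — compute geometric multiplicities via the rank-nullity identity g(λ) = n − rank(A − λI):
  rank(A − (-3)·I) = 2, so dim ker(A − (-3)·I) = n − 2 = 1

Summary:
  λ = -3: algebraic multiplicity = 3, geometric multiplicity = 1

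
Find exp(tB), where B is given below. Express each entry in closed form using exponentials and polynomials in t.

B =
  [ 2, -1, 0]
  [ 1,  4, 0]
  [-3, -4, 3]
e^{tB} =
  [-t*exp(3*t) + exp(3*t), -t*exp(3*t), 0]
  [t*exp(3*t), t*exp(3*t) + exp(3*t), 0]
  [-t^2*exp(3*t)/2 - 3*t*exp(3*t), -t^2*exp(3*t)/2 - 4*t*exp(3*t), exp(3*t)]

Strategy: write B = P · J · P⁻¹ where J is a Jordan canonical form, so e^{tB} = P · e^{tJ} · P⁻¹, and e^{tJ} can be computed block-by-block.

B has Jordan form
J =
  [3, 1, 0]
  [0, 3, 1]
  [0, 0, 3]
(up to reordering of blocks).

Per-block formulas:
  For a 3×3 Jordan block J_3(3): exp(t · J_3(3)) = e^(3t)·(I + t·N + (t^2/2)·N^2), where N is the 3×3 nilpotent shift.

After assembling e^{tJ} and conjugating by P, we get:

e^{tB} =
  [-t*exp(3*t) + exp(3*t), -t*exp(3*t), 0]
  [t*exp(3*t), t*exp(3*t) + exp(3*t), 0]
  [-t^2*exp(3*t)/2 - 3*t*exp(3*t), -t^2*exp(3*t)/2 - 4*t*exp(3*t), exp(3*t)]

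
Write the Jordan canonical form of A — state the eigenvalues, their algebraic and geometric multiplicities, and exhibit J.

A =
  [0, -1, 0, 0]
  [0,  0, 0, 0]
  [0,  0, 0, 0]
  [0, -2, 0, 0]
J_2(0) ⊕ J_1(0) ⊕ J_1(0)

The characteristic polynomial is
  det(x·I − A) = x^4

Eigenvalues and multiplicities (the geometric multiplicity of λ is n − rank(A − λI), which equals the number of Jordan blocks for λ):
  λ = 0: algebraic multiplicity = 4, geometric multiplicity = 3

Determining the block sizes for each eigenvalue:
  λ = 0: 3 blocks summing to 4 forces exactly one block of size 2 and the rest size 1 → block sizes [2, 1, 1]

Assembling the blocks gives a Jordan form
J =
  [0, 1, 0, 0]
  [0, 0, 0, 0]
  [0, 0, 0, 0]
  [0, 0, 0, 0]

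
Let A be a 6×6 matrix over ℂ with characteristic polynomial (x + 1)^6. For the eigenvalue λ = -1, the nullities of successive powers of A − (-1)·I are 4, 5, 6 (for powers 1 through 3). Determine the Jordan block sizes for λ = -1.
Block sizes for λ = -1: [3, 1, 1, 1]

From the dimensions of kernels of powers, the number of Jordan blocks of size at least j is d_j − d_{j−1} where d_j = dim ker(N^j) (with d_0 = 0). Computing the differences gives [4, 1, 1].
The number of blocks of size exactly k is (#blocks of size ≥ k) − (#blocks of size ≥ k + 1), so the partition is: 3 block(s) of size 1, 1 block(s) of size 3.
In nonincreasing order the block sizes are [3, 1, 1, 1].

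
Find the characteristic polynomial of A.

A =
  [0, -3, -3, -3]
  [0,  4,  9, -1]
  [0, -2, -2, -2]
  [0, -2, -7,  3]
x^4 - 5*x^3

Expanding det(x·I − A) (e.g. by cofactor expansion or by noting that A is similar to its Jordan form J, which has the same characteristic polynomial as A) gives
  χ_A(x) = x^4 - 5*x^3
which factors as x^3*(x - 5). The eigenvalues (with algebraic multiplicities) are λ = 0 with multiplicity 3, λ = 5 with multiplicity 1.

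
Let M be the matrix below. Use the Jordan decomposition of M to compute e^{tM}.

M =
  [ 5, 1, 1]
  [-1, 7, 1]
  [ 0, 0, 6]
e^{tM} =
  [-t*exp(6*t) + exp(6*t), t*exp(6*t), t*exp(6*t)]
  [-t*exp(6*t), t*exp(6*t) + exp(6*t), t*exp(6*t)]
  [0, 0, exp(6*t)]

Strategy: write M = P · J · P⁻¹ where J is a Jordan canonical form, so e^{tM} = P · e^{tJ} · P⁻¹, and e^{tJ} can be computed block-by-block.

M has Jordan form
J =
  [6, 1, 0]
  [0, 6, 0]
  [0, 0, 6]
(up to reordering of blocks).

Per-block formulas:
  For a 1×1 block at λ = 6: exp(t · [6]) = [e^(6t)].
  For a 2×2 Jordan block J_2(6): exp(t · J_2(6)) = e^(6t)·(I + t·N), where N is the 2×2 nilpotent shift.

After assembling e^{tJ} and conjugating by P, we get:

e^{tM} =
  [-t*exp(6*t) + exp(6*t), t*exp(6*t), t*exp(6*t)]
  [-t*exp(6*t), t*exp(6*t) + exp(6*t), t*exp(6*t)]
  [0, 0, exp(6*t)]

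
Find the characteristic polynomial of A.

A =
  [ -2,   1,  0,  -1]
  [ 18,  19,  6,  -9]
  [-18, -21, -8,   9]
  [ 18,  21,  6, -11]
x^4 + 2*x^3 - 12*x^2 - 40*x - 32

Expanding det(x·I − A) (e.g. by cofactor expansion or by noting that A is similar to its Jordan form J, which has the same characteristic polynomial as A) gives
  χ_A(x) = x^4 + 2*x^3 - 12*x^2 - 40*x - 32
which factors as (x - 4)*(x + 2)^3. The eigenvalues (with algebraic multiplicities) are λ = -2 with multiplicity 3, λ = 4 with multiplicity 1.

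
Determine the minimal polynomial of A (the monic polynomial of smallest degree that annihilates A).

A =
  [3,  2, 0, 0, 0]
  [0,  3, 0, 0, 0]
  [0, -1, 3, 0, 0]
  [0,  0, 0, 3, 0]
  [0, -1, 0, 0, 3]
x^2 - 6*x + 9

The characteristic polynomial is χ_A(x) = (x - 3)^5, so the eigenvalues are known. The minimal polynomial is
  m_A(x) = Π_λ (x − λ)^{k_λ}
where k_λ is the size of the *largest* Jordan block for λ (equivalently, the smallest k with (A − λI)^k v = 0 for every generalised eigenvector v of λ).

  λ = 3: largest Jordan block has size 2, contributing (x − 3)^2

So m_A(x) = (x - 3)^2 = x^2 - 6*x + 9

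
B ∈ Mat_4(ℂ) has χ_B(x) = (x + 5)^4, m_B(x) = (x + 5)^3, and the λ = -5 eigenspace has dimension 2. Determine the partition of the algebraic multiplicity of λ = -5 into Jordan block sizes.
Block sizes for λ = -5: [3, 1]

Step 1 — from the characteristic polynomial, algebraic multiplicity of λ = -5 is 4. From dim ker(B − (-5)·I) = 2, there are exactly 2 Jordan blocks for λ = -5.
Step 2 — from the minimal polynomial, the factor (x + 5)^3 tells us the largest block for λ = -5 has size 3.
Step 3 — with total size 4, 2 blocks, and largest block 3, the block sizes (in nonincreasing order) are [3, 1].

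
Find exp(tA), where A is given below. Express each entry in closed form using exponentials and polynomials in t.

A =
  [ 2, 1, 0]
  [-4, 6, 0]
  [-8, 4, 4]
e^{tA} =
  [-2*t*exp(4*t) + exp(4*t), t*exp(4*t), 0]
  [-4*t*exp(4*t), 2*t*exp(4*t) + exp(4*t), 0]
  [-8*t*exp(4*t), 4*t*exp(4*t), exp(4*t)]

Strategy: write A = P · J · P⁻¹ where J is a Jordan canonical form, so e^{tA} = P · e^{tJ} · P⁻¹, and e^{tJ} can be computed block-by-block.

A has Jordan form
J =
  [4, 1, 0]
  [0, 4, 0]
  [0, 0, 4]
(up to reordering of blocks).

Per-block formulas:
  For a 1×1 block at λ = 4: exp(t · [4]) = [e^(4t)].
  For a 2×2 Jordan block J_2(4): exp(t · J_2(4)) = e^(4t)·(I + t·N), where N is the 2×2 nilpotent shift.

After assembling e^{tJ} and conjugating by P, we get:

e^{tA} =
  [-2*t*exp(4*t) + exp(4*t), t*exp(4*t), 0]
  [-4*t*exp(4*t), 2*t*exp(4*t) + exp(4*t), 0]
  [-8*t*exp(4*t), 4*t*exp(4*t), exp(4*t)]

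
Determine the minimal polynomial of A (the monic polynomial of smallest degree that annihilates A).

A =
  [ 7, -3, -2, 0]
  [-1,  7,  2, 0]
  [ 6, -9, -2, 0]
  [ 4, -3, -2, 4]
x^3 - 12*x^2 + 48*x - 64

The characteristic polynomial is χ_A(x) = (x - 4)^4, so the eigenvalues are known. The minimal polynomial is
  m_A(x) = Π_λ (x − λ)^{k_λ}
where k_λ is the size of the *largest* Jordan block for λ (equivalently, the smallest k with (A − λI)^k v = 0 for every generalised eigenvector v of λ).

  λ = 4: largest Jordan block has size 3, contributing (x − 4)^3

So m_A(x) = (x - 4)^3 = x^3 - 12*x^2 + 48*x - 64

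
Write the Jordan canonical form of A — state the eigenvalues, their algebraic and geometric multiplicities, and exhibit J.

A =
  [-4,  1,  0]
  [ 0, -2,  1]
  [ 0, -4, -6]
J_3(-4)

The characteristic polynomial is
  det(x·I − A) = x^3 + 12*x^2 + 48*x + 64 = (x + 4)^3

Eigenvalues and multiplicities (the geometric multiplicity of λ is n − rank(A − λI), which equals the number of Jordan blocks for λ):
  λ = -4: algebraic multiplicity = 3, geometric multiplicity = 1

Determining the block sizes for each eigenvalue:
  λ = -4: one block (gm = 1), so the single block has size am = 3 → block sizes [3]

Assembling the blocks gives a Jordan form
J =
  [-4,  1,  0]
  [ 0, -4,  1]
  [ 0,  0, -4]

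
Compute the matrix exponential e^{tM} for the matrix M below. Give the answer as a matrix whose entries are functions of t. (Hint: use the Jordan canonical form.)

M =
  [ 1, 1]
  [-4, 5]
e^{tM} =
  [-2*t*exp(3*t) + exp(3*t), t*exp(3*t)]
  [-4*t*exp(3*t), 2*t*exp(3*t) + exp(3*t)]

Strategy: write M = P · J · P⁻¹ where J is a Jordan canonical form, so e^{tM} = P · e^{tJ} · P⁻¹, and e^{tJ} can be computed block-by-block.

M has Jordan form
J =
  [3, 1]
  [0, 3]
(up to reordering of blocks).

Per-block formulas:
  For a 2×2 Jordan block J_2(3): exp(t · J_2(3)) = e^(3t)·(I + t·N), where N is the 2×2 nilpotent shift.

After assembling e^{tJ} and conjugating by P, we get:

e^{tM} =
  [-2*t*exp(3*t) + exp(3*t), t*exp(3*t)]
  [-4*t*exp(3*t), 2*t*exp(3*t) + exp(3*t)]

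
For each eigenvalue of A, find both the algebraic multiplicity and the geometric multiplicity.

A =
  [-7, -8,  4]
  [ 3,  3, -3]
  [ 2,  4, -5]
λ = -3: alg = 3, geom = 2

Step 1 — factor the characteristic polynomial to read off the algebraic multiplicities:
  χ_A(x) = (x + 3)^3

Step 2 — compute geometric multiplicities via the rank-nullity identity g(λ) = n − rank(A − λI):
  rank(A − (-3)·I) = 1, so dim ker(A − (-3)·I) = n − 1 = 2

Summary:
  λ = -3: algebraic multiplicity = 3, geometric multiplicity = 2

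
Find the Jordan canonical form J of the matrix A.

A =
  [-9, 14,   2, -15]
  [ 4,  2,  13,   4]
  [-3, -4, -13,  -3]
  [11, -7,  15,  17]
J_3(-3) ⊕ J_1(6)

The characteristic polynomial is
  det(x·I − A) = x^4 + 3*x^3 - 27*x^2 - 135*x - 162 = (x - 6)*(x + 3)^3

Eigenvalues and multiplicities (the geometric multiplicity of λ is n − rank(A − λI), which equals the number of Jordan blocks for λ):
  λ = -3: algebraic multiplicity = 3, geometric multiplicity = 1
  λ = 6: algebraic multiplicity = 1, geometric multiplicity = 1

Determining the block sizes for each eigenvalue:
  λ = -3: one block (gm = 1), so the single block has size am = 3 → block sizes [3]
  λ = 6: one block (gm = 1), so the single block has size am = 1 → block sizes [1]

Assembling the blocks gives a Jordan form
J =
  [-3,  1,  0, 0]
  [ 0, -3,  1, 0]
  [ 0,  0, -3, 0]
  [ 0,  0,  0, 6]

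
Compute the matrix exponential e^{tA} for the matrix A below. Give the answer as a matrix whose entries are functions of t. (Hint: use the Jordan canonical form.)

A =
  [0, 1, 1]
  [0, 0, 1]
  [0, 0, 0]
e^{tA} =
  [1, t, t^2/2 + t]
  [0, 1, t]
  [0, 0, 1]

Strategy: write A = P · J · P⁻¹ where J is a Jordan canonical form, so e^{tA} = P · e^{tJ} · P⁻¹, and e^{tJ} can be computed block-by-block.

A has Jordan form
J =
  [0, 1, 0]
  [0, 0, 1]
  [0, 0, 0]
(up to reordering of blocks).

Per-block formulas:
  For a 3×3 Jordan block J_3(0): exp(t · J_3(0)) = e^(0t)·(I + t·N + (t^2/2)·N^2), where N is the 3×3 nilpotent shift.

After assembling e^{tJ} and conjugating by P, we get:

e^{tA} =
  [1, t, t^2/2 + t]
  [0, 1, t]
  [0, 0, 1]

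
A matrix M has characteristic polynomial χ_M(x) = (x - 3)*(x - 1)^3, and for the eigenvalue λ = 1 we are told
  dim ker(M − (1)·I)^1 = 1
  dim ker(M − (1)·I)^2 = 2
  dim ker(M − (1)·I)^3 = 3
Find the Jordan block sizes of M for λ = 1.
Block sizes for λ = 1: [3]

From the dimensions of kernels of powers, the number of Jordan blocks of size at least j is d_j − d_{j−1} where d_j = dim ker(N^j) (with d_0 = 0). Computing the differences gives [1, 1, 1].
The number of blocks of size exactly k is (#blocks of size ≥ k) − (#blocks of size ≥ k + 1), so the partition is: 1 block(s) of size 3.
In nonincreasing order the block sizes are [3].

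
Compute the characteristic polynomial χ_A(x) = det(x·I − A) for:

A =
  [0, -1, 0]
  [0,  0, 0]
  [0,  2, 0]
x^3

Expanding det(x·I − A) (e.g. by cofactor expansion or by noting that A is similar to its Jordan form J, which has the same characteristic polynomial as A) gives
  χ_A(x) = x^3
which factors as x^3. The eigenvalues (with algebraic multiplicities) are λ = 0 with multiplicity 3.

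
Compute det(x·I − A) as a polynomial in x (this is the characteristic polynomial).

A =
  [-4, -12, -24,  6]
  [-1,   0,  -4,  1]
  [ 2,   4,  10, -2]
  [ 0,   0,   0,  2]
x^4 - 8*x^3 + 24*x^2 - 32*x + 16

Expanding det(x·I − A) (e.g. by cofactor expansion or by noting that A is similar to its Jordan form J, which has the same characteristic polynomial as A) gives
  χ_A(x) = x^4 - 8*x^3 + 24*x^2 - 32*x + 16
which factors as (x - 2)^4. The eigenvalues (with algebraic multiplicities) are λ = 2 with multiplicity 4.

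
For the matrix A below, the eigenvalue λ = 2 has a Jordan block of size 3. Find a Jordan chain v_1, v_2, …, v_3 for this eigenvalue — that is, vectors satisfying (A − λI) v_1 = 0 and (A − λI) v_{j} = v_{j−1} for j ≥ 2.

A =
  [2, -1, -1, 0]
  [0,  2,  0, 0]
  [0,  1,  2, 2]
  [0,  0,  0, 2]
A Jordan chain for λ = 2 of length 3:
v_1 = (-1, 0, 0, 0)ᵀ
v_2 = (-1, 0, 1, 0)ᵀ
v_3 = (0, 1, 0, 0)ᵀ

Let N = A − (2)·I. We want v_3 with N^3 v_3 = 0 but N^2 v_3 ≠ 0; then v_{j-1} := N · v_j for j = 3, …, 2.

Pick v_3 = (0, 1, 0, 0)ᵀ.
Then v_2 = N · v_3 = (-1, 0, 1, 0)ᵀ.
Then v_1 = N · v_2 = (-1, 0, 0, 0)ᵀ.

Sanity check: (A − (2)·I) v_1 = (0, 0, 0, 0)ᵀ = 0. ✓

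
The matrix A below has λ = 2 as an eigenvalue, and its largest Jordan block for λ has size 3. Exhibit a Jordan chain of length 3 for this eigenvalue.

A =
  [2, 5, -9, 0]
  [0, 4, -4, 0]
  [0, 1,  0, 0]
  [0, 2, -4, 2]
A Jordan chain for λ = 2 of length 3:
v_1 = (1, 0, 0, 0)ᵀ
v_2 = (5, 2, 1, 2)ᵀ
v_3 = (0, 1, 0, 0)ᵀ

Let N = A − (2)·I. We want v_3 with N^3 v_3 = 0 but N^2 v_3 ≠ 0; then v_{j-1} := N · v_j for j = 3, …, 2.

Pick v_3 = (0, 1, 0, 0)ᵀ.
Then v_2 = N · v_3 = (5, 2, 1, 2)ᵀ.
Then v_1 = N · v_2 = (1, 0, 0, 0)ᵀ.

Sanity check: (A − (2)·I) v_1 = (0, 0, 0, 0)ᵀ = 0. ✓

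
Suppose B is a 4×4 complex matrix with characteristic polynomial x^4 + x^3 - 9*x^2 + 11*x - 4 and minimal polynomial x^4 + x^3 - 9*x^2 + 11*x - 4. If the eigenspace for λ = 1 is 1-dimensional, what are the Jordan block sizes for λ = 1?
Block sizes for λ = 1: [3]

Step 1 — from the characteristic polynomial, algebraic multiplicity of λ = 1 is 3. From dim ker(B − (1)·I) = 1, there are exactly 1 Jordan blocks for λ = 1.
Step 2 — from the minimal polynomial, the factor (x − 1)^3 tells us the largest block for λ = 1 has size 3.
Step 3 — with total size 3, 1 blocks, and largest block 3, the block sizes (in nonincreasing order) are [3].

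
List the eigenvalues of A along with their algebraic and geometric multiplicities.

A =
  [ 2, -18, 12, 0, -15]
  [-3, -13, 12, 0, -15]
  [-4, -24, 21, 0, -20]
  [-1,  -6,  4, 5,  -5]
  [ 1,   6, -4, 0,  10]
λ = 5: alg = 5, geom = 4

Step 1 — factor the characteristic polynomial to read off the algebraic multiplicities:
  χ_A(x) = (x - 5)^5

Step 2 — compute geometric multiplicities via the rank-nullity identity g(λ) = n − rank(A − λI):
  rank(A − (5)·I) = 1, so dim ker(A − (5)·I) = n − 1 = 4

Summary:
  λ = 5: algebraic multiplicity = 5, geometric multiplicity = 4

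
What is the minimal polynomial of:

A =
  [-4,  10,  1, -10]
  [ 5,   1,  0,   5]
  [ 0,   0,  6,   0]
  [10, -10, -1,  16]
x^3 - 13*x^2 + 48*x - 36

The characteristic polynomial is χ_A(x) = (x - 6)^3*(x - 1), so the eigenvalues are known. The minimal polynomial is
  m_A(x) = Π_λ (x − λ)^{k_λ}
where k_λ is the size of the *largest* Jordan block for λ (equivalently, the smallest k with (A − λI)^k v = 0 for every generalised eigenvector v of λ).

  λ = 1: largest Jordan block has size 1, contributing (x − 1)
  λ = 6: largest Jordan block has size 2, contributing (x − 6)^2

So m_A(x) = (x - 6)^2*(x - 1) = x^3 - 13*x^2 + 48*x - 36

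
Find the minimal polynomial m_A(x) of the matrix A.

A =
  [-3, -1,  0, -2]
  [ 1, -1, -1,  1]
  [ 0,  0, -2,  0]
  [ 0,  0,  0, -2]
x^3 + 6*x^2 + 12*x + 8

The characteristic polynomial is χ_A(x) = (x + 2)^4, so the eigenvalues are known. The minimal polynomial is
  m_A(x) = Π_λ (x − λ)^{k_λ}
where k_λ is the size of the *largest* Jordan block for λ (equivalently, the smallest k with (A − λI)^k v = 0 for every generalised eigenvector v of λ).

  λ = -2: largest Jordan block has size 3, contributing (x + 2)^3

So m_A(x) = (x + 2)^3 = x^3 + 6*x^2 + 12*x + 8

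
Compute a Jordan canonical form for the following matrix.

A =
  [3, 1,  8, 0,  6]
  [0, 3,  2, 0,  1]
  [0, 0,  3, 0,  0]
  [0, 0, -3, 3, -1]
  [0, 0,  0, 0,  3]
J_3(3) ⊕ J_2(3)

The characteristic polynomial is
  det(x·I − A) = x^5 - 15*x^4 + 90*x^3 - 270*x^2 + 405*x - 243 = (x - 3)^5

Eigenvalues and multiplicities (the geometric multiplicity of λ is n − rank(A − λI), which equals the number of Jordan blocks for λ):
  λ = 3: algebraic multiplicity = 5, geometric multiplicity = 2

Determining the block sizes for each eigenvalue:
  λ = 3: with am = 5 and gm = 2, the partition is not yet determined (e.g. several partitions of 5 into 2 parts exist). Let N = A − (3)·I. Computing rank(N^1) = 3, rank(N^2) = 1, rank(N^3) = 0; the number of blocks of size ≥ j is rank(N^{j−1}) − rank(N^j), giving [2, 2, 1]. So we have 1 block(s) of size 3, 1 block(s) of size 2 → block sizes [3, 2]

Assembling the blocks gives a Jordan form
J =
  [3, 1, 0, 0, 0]
  [0, 3, 1, 0, 0]
  [0, 0, 3, 0, 0]
  [0, 0, 0, 3, 1]
  [0, 0, 0, 0, 3]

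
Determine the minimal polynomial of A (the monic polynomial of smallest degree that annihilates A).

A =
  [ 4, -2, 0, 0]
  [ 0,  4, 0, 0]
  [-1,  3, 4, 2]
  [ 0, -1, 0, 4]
x^2 - 8*x + 16

The characteristic polynomial is χ_A(x) = (x - 4)^4, so the eigenvalues are known. The minimal polynomial is
  m_A(x) = Π_λ (x − λ)^{k_λ}
where k_λ is the size of the *largest* Jordan block for λ (equivalently, the smallest k with (A − λI)^k v = 0 for every generalised eigenvector v of λ).

  λ = 4: largest Jordan block has size 2, contributing (x − 4)^2

So m_A(x) = (x - 4)^2 = x^2 - 8*x + 16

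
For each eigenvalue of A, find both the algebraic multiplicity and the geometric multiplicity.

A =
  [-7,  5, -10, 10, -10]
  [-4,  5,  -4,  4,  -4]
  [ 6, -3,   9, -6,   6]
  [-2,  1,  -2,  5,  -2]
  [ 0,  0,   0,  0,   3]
λ = 3: alg = 5, geom = 4

Step 1 — factor the characteristic polynomial to read off the algebraic multiplicities:
  χ_A(x) = (x - 3)^5

Step 2 — compute geometric multiplicities via the rank-nullity identity g(λ) = n − rank(A − λI):
  rank(A − (3)·I) = 1, so dim ker(A − (3)·I) = n − 1 = 4

Summary:
  λ = 3: algebraic multiplicity = 5, geometric multiplicity = 4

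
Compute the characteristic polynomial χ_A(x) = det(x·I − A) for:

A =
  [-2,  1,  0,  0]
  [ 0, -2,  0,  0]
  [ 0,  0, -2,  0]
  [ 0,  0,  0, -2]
x^4 + 8*x^3 + 24*x^2 + 32*x + 16

Expanding det(x·I − A) (e.g. by cofactor expansion or by noting that A is similar to its Jordan form J, which has the same characteristic polynomial as A) gives
  χ_A(x) = x^4 + 8*x^3 + 24*x^2 + 32*x + 16
which factors as (x + 2)^4. The eigenvalues (with algebraic multiplicities) are λ = -2 with multiplicity 4.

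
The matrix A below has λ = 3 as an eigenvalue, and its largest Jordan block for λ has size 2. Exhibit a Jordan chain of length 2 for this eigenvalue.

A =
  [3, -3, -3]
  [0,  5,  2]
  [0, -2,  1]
A Jordan chain for λ = 3 of length 2:
v_1 = (-3, 2, -2)ᵀ
v_2 = (0, 1, 0)ᵀ

Let N = A − (3)·I. We want v_2 with N^2 v_2 = 0 but N^1 v_2 ≠ 0; then v_{j-1} := N · v_j for j = 2, …, 2.

Pick v_2 = (0, 1, 0)ᵀ.
Then v_1 = N · v_2 = (-3, 2, -2)ᵀ.

Sanity check: (A − (3)·I) v_1 = (0, 0, 0)ᵀ = 0. ✓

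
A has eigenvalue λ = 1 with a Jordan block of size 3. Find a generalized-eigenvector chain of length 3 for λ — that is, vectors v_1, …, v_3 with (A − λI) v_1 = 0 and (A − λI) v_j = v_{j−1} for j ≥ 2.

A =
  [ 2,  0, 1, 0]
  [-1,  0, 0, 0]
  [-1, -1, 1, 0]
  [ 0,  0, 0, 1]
A Jordan chain for λ = 1 of length 3:
v_1 = (-1, 1, 1, 0)ᵀ
v_2 = (0, -1, -1, 0)ᵀ
v_3 = (0, 1, 0, 0)ᵀ

Let N = A − (1)·I. We want v_3 with N^3 v_3 = 0 but N^2 v_3 ≠ 0; then v_{j-1} := N · v_j for j = 3, …, 2.

Pick v_3 = (0, 1, 0, 0)ᵀ.
Then v_2 = N · v_3 = (0, -1, -1, 0)ᵀ.
Then v_1 = N · v_2 = (-1, 1, 1, 0)ᵀ.

Sanity check: (A − (1)·I) v_1 = (0, 0, 0, 0)ᵀ = 0. ✓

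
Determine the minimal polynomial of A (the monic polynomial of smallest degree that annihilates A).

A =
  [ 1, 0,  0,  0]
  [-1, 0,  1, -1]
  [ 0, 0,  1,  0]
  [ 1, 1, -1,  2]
x^2 - 2*x + 1

The characteristic polynomial is χ_A(x) = (x - 1)^4, so the eigenvalues are known. The minimal polynomial is
  m_A(x) = Π_λ (x − λ)^{k_λ}
where k_λ is the size of the *largest* Jordan block for λ (equivalently, the smallest k with (A − λI)^k v = 0 for every generalised eigenvector v of λ).

  λ = 1: largest Jordan block has size 2, contributing (x − 1)^2

So m_A(x) = (x - 1)^2 = x^2 - 2*x + 1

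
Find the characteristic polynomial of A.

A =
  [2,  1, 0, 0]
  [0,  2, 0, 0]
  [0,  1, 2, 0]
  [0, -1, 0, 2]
x^4 - 8*x^3 + 24*x^2 - 32*x + 16

Expanding det(x·I − A) (e.g. by cofactor expansion or by noting that A is similar to its Jordan form J, which has the same characteristic polynomial as A) gives
  χ_A(x) = x^4 - 8*x^3 + 24*x^2 - 32*x + 16
which factors as (x - 2)^4. The eigenvalues (with algebraic multiplicities) are λ = 2 with multiplicity 4.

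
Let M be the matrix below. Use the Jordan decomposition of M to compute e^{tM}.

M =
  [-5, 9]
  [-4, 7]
e^{tM} =
  [-6*t*exp(t) + exp(t), 9*t*exp(t)]
  [-4*t*exp(t), 6*t*exp(t) + exp(t)]

Strategy: write M = P · J · P⁻¹ where J is a Jordan canonical form, so e^{tM} = P · e^{tJ} · P⁻¹, and e^{tJ} can be computed block-by-block.

M has Jordan form
J =
  [1, 1]
  [0, 1]
(up to reordering of blocks).

Per-block formulas:
  For a 2×2 Jordan block J_2(1): exp(t · J_2(1)) = e^(1t)·(I + t·N), where N is the 2×2 nilpotent shift.

After assembling e^{tJ} and conjugating by P, we get:

e^{tM} =
  [-6*t*exp(t) + exp(t), 9*t*exp(t)]
  [-4*t*exp(t), 6*t*exp(t) + exp(t)]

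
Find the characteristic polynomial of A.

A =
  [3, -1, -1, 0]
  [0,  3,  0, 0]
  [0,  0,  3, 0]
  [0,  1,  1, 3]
x^4 - 12*x^3 + 54*x^2 - 108*x + 81

Expanding det(x·I − A) (e.g. by cofactor expansion or by noting that A is similar to its Jordan form J, which has the same characteristic polynomial as A) gives
  χ_A(x) = x^4 - 12*x^3 + 54*x^2 - 108*x + 81
which factors as (x - 3)^4. The eigenvalues (with algebraic multiplicities) are λ = 3 with multiplicity 4.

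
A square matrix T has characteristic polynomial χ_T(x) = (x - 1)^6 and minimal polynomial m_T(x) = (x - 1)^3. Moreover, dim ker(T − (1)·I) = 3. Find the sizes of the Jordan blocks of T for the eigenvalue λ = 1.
Block sizes for λ = 1: [3, 2, 1]

Step 1 — from the characteristic polynomial, algebraic multiplicity of λ = 1 is 6. From dim ker(T − (1)·I) = 3, there are exactly 3 Jordan blocks for λ = 1.
Step 2 — from the minimal polynomial, the factor (x − 1)^3 tells us the largest block for λ = 1 has size 3.
Step 3 — with total size 6, 3 blocks, and largest block 3, the block sizes (in nonincreasing order) are [3, 2, 1].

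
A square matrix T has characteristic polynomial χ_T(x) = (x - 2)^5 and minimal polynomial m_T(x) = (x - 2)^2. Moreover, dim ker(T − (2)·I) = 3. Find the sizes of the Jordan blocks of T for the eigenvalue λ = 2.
Block sizes for λ = 2: [2, 2, 1]

Step 1 — from the characteristic polynomial, algebraic multiplicity of λ = 2 is 5. From dim ker(T − (2)·I) = 3, there are exactly 3 Jordan blocks for λ = 2.
Step 2 — from the minimal polynomial, the factor (x − 2)^2 tells us the largest block for λ = 2 has size 2.
Step 3 — with total size 5, 3 blocks, and largest block 2, the block sizes (in nonincreasing order) are [2, 2, 1].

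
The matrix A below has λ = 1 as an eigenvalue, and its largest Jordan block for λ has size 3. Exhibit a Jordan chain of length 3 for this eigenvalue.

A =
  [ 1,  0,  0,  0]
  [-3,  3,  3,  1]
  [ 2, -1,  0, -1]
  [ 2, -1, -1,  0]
A Jordan chain for λ = 1 of length 3:
v_1 = (0, 2, -1, -1)ᵀ
v_2 = (0, -3, 2, 2)ᵀ
v_3 = (1, 0, 0, 0)ᵀ

Let N = A − (1)·I. We want v_3 with N^3 v_3 = 0 but N^2 v_3 ≠ 0; then v_{j-1} := N · v_j for j = 3, …, 2.

Pick v_3 = (1, 0, 0, 0)ᵀ.
Then v_2 = N · v_3 = (0, -3, 2, 2)ᵀ.
Then v_1 = N · v_2 = (0, 2, -1, -1)ᵀ.

Sanity check: (A − (1)·I) v_1 = (0, 0, 0, 0)ᵀ = 0. ✓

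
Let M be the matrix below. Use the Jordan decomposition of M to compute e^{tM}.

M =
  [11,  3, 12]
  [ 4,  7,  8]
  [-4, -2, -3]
e^{tM} =
  [6*t*exp(5*t) + exp(5*t), 3*t*exp(5*t), 12*t*exp(5*t)]
  [4*t*exp(5*t), 2*t*exp(5*t) + exp(5*t), 8*t*exp(5*t)]
  [-4*t*exp(5*t), -2*t*exp(5*t), -8*t*exp(5*t) + exp(5*t)]

Strategy: write M = P · J · P⁻¹ where J is a Jordan canonical form, so e^{tM} = P · e^{tJ} · P⁻¹, and e^{tJ} can be computed block-by-block.

M has Jordan form
J =
  [5, 1, 0]
  [0, 5, 0]
  [0, 0, 5]
(up to reordering of blocks).

Per-block formulas:
  For a 2×2 Jordan block J_2(5): exp(t · J_2(5)) = e^(5t)·(I + t·N), where N is the 2×2 nilpotent shift.
  For a 1×1 block at λ = 5: exp(t · [5]) = [e^(5t)].

After assembling e^{tJ} and conjugating by P, we get:

e^{tM} =
  [6*t*exp(5*t) + exp(5*t), 3*t*exp(5*t), 12*t*exp(5*t)]
  [4*t*exp(5*t), 2*t*exp(5*t) + exp(5*t), 8*t*exp(5*t)]
  [-4*t*exp(5*t), -2*t*exp(5*t), -8*t*exp(5*t) + exp(5*t)]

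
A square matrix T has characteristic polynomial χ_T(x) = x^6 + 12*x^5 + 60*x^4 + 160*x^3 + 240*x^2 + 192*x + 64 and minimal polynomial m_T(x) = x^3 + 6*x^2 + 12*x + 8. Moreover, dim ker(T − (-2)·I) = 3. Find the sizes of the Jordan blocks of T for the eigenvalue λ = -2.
Block sizes for λ = -2: [3, 2, 1]

Step 1 — from the characteristic polynomial, algebraic multiplicity of λ = -2 is 6. From dim ker(T − (-2)·I) = 3, there are exactly 3 Jordan blocks for λ = -2.
Step 2 — from the minimal polynomial, the factor (x + 2)^3 tells us the largest block for λ = -2 has size 3.
Step 3 — with total size 6, 3 blocks, and largest block 3, the block sizes (in nonincreasing order) are [3, 2, 1].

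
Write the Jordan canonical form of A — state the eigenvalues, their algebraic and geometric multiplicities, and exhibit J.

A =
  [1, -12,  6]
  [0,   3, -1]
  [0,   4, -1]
J_2(1) ⊕ J_1(1)

The characteristic polynomial is
  det(x·I − A) = x^3 - 3*x^2 + 3*x - 1 = (x - 1)^3

Eigenvalues and multiplicities (the geometric multiplicity of λ is n − rank(A − λI), which equals the number of Jordan blocks for λ):
  λ = 1: algebraic multiplicity = 3, geometric multiplicity = 2

Determining the block sizes for each eigenvalue:
  λ = 1: 2 blocks summing to 3 forces exactly one block of size 2 and the rest size 1 → block sizes [2, 1]

Assembling the blocks gives a Jordan form
J =
  [1, 1, 0]
  [0, 1, 0]
  [0, 0, 1]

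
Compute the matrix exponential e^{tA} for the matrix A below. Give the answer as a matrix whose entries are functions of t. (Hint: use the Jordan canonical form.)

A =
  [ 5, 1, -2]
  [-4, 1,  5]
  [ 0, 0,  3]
e^{tA} =
  [2*t*exp(3*t) + exp(3*t), t*exp(3*t), t^2*exp(3*t)/2 - 2*t*exp(3*t)]
  [-4*t*exp(3*t), -2*t*exp(3*t) + exp(3*t), -t^2*exp(3*t) + 5*t*exp(3*t)]
  [0, 0, exp(3*t)]

Strategy: write A = P · J · P⁻¹ where J is a Jordan canonical form, so e^{tA} = P · e^{tJ} · P⁻¹, and e^{tJ} can be computed block-by-block.

A has Jordan form
J =
  [3, 1, 0]
  [0, 3, 1]
  [0, 0, 3]
(up to reordering of blocks).

Per-block formulas:
  For a 3×3 Jordan block J_3(3): exp(t · J_3(3)) = e^(3t)·(I + t·N + (t^2/2)·N^2), where N is the 3×3 nilpotent shift.

After assembling e^{tJ} and conjugating by P, we get:

e^{tA} =
  [2*t*exp(3*t) + exp(3*t), t*exp(3*t), t^2*exp(3*t)/2 - 2*t*exp(3*t)]
  [-4*t*exp(3*t), -2*t*exp(3*t) + exp(3*t), -t^2*exp(3*t) + 5*t*exp(3*t)]
  [0, 0, exp(3*t)]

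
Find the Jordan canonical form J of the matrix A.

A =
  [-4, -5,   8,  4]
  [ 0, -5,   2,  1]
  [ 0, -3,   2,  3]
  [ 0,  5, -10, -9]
J_3(-4) ⊕ J_1(-4)

The characteristic polynomial is
  det(x·I − A) = x^4 + 16*x^3 + 96*x^2 + 256*x + 256 = (x + 4)^4

Eigenvalues and multiplicities (the geometric multiplicity of λ is n − rank(A − λI), which equals the number of Jordan blocks for λ):
  λ = -4: algebraic multiplicity = 4, geometric multiplicity = 2

Determining the block sizes for each eigenvalue:
  λ = -4: with am = 4 and gm = 2, the partition is not yet determined (e.g. several partitions of 4 into 2 parts exist). Let N = A − (-4)·I. Computing rank(N^1) = 2, rank(N^2) = 1, rank(N^3) = 0; the number of blocks of size ≥ j is rank(N^{j−1}) − rank(N^j), giving [2, 1, 1]. So we have 1 block(s) of size 3, 1 block(s) of size 1 → block sizes [3, 1]

Assembling the blocks gives a Jordan form
J =
  [-4,  1,  0,  0]
  [ 0, -4,  1,  0]
  [ 0,  0, -4,  0]
  [ 0,  0,  0, -4]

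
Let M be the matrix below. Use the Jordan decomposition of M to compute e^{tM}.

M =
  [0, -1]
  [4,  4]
e^{tM} =
  [-2*t*exp(2*t) + exp(2*t), -t*exp(2*t)]
  [4*t*exp(2*t), 2*t*exp(2*t) + exp(2*t)]

Strategy: write M = P · J · P⁻¹ where J is a Jordan canonical form, so e^{tM} = P · e^{tJ} · P⁻¹, and e^{tJ} can be computed block-by-block.

M has Jordan form
J =
  [2, 1]
  [0, 2]
(up to reordering of blocks).

Per-block formulas:
  For a 2×2 Jordan block J_2(2): exp(t · J_2(2)) = e^(2t)·(I + t·N), where N is the 2×2 nilpotent shift.

After assembling e^{tJ} and conjugating by P, we get:

e^{tM} =
  [-2*t*exp(2*t) + exp(2*t), -t*exp(2*t)]
  [4*t*exp(2*t), 2*t*exp(2*t) + exp(2*t)]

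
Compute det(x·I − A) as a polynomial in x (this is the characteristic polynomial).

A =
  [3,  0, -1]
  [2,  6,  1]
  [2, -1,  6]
x^3 - 15*x^2 + 75*x - 125

Expanding det(x·I − A) (e.g. by cofactor expansion or by noting that A is similar to its Jordan form J, which has the same characteristic polynomial as A) gives
  χ_A(x) = x^3 - 15*x^2 + 75*x - 125
which factors as (x - 5)^3. The eigenvalues (with algebraic multiplicities) are λ = 5 with multiplicity 3.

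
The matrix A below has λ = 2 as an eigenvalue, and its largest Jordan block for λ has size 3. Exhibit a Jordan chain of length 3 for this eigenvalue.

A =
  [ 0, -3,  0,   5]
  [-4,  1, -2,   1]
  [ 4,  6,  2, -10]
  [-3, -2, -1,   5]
A Jordan chain for λ = 2 of length 3:
v_1 = (1, 1, -2, 1)ᵀ
v_2 = (-2, -4, 4, -3)ᵀ
v_3 = (1, 0, 0, 0)ᵀ

Let N = A − (2)·I. We want v_3 with N^3 v_3 = 0 but N^2 v_3 ≠ 0; then v_{j-1} := N · v_j for j = 3, …, 2.

Pick v_3 = (1, 0, 0, 0)ᵀ.
Then v_2 = N · v_3 = (-2, -4, 4, -3)ᵀ.
Then v_1 = N · v_2 = (1, 1, -2, 1)ᵀ.

Sanity check: (A − (2)·I) v_1 = (0, 0, 0, 0)ᵀ = 0. ✓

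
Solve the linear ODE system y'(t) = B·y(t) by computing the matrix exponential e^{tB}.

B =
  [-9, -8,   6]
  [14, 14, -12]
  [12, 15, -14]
e^{tB} =
  [-4*t*exp(-2*t) + exp(-5*t), -2*t*exp(-2*t) - 2*exp(-2*t) + 2*exp(-5*t), 2*exp(-2*t) - 2*exp(-5*t)]
  [8*t*exp(-2*t) + 2*exp(-2*t) - 2*exp(-5*t), 4*t*exp(-2*t) + 5*exp(-2*t) - 4*exp(-5*t), -4*exp(-2*t) + 4*exp(-5*t)]
  [6*t*exp(-2*t) + 2*exp(-2*t) - 2*exp(-5*t), 3*t*exp(-2*t) + 4*exp(-2*t) - 4*exp(-5*t), -3*exp(-2*t) + 4*exp(-5*t)]

Strategy: write B = P · J · P⁻¹ where J is a Jordan canonical form, so e^{tB} = P · e^{tJ} · P⁻¹, and e^{tJ} can be computed block-by-block.

B has Jordan form
J =
  [-5,  0,  0]
  [ 0, -2,  1]
  [ 0,  0, -2]
(up to reordering of blocks).

Per-block formulas:
  For a 2×2 Jordan block J_2(-2): exp(t · J_2(-2)) = e^(-2t)·(I + t·N), where N is the 2×2 nilpotent shift.
  For a 1×1 block at λ = -5: exp(t · [-5]) = [e^(-5t)].

After assembling e^{tJ} and conjugating by P, we get:

e^{tB} =
  [-4*t*exp(-2*t) + exp(-5*t), -2*t*exp(-2*t) - 2*exp(-2*t) + 2*exp(-5*t), 2*exp(-2*t) - 2*exp(-5*t)]
  [8*t*exp(-2*t) + 2*exp(-2*t) - 2*exp(-5*t), 4*t*exp(-2*t) + 5*exp(-2*t) - 4*exp(-5*t), -4*exp(-2*t) + 4*exp(-5*t)]
  [6*t*exp(-2*t) + 2*exp(-2*t) - 2*exp(-5*t), 3*t*exp(-2*t) + 4*exp(-2*t) - 4*exp(-5*t), -3*exp(-2*t) + 4*exp(-5*t)]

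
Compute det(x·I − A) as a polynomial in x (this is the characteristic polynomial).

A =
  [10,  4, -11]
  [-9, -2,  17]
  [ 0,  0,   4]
x^3 - 12*x^2 + 48*x - 64

Expanding det(x·I − A) (e.g. by cofactor expansion or by noting that A is similar to its Jordan form J, which has the same characteristic polynomial as A) gives
  χ_A(x) = x^3 - 12*x^2 + 48*x - 64
which factors as (x - 4)^3. The eigenvalues (with algebraic multiplicities) are λ = 4 with multiplicity 3.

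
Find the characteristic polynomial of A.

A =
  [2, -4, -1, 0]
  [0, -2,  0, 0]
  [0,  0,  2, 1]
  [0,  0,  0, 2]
x^4 - 4*x^3 + 16*x - 16

Expanding det(x·I − A) (e.g. by cofactor expansion or by noting that A is similar to its Jordan form J, which has the same characteristic polynomial as A) gives
  χ_A(x) = x^4 - 4*x^3 + 16*x - 16
which factors as (x - 2)^3*(x + 2). The eigenvalues (with algebraic multiplicities) are λ = -2 with multiplicity 1, λ = 2 with multiplicity 3.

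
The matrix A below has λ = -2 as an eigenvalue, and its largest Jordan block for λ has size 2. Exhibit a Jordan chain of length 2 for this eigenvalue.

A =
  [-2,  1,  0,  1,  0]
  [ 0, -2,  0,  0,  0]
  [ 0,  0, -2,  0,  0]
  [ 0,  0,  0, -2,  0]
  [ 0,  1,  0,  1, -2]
A Jordan chain for λ = -2 of length 2:
v_1 = (1, 0, 0, 0, 1)ᵀ
v_2 = (0, 1, 0, 0, 0)ᵀ

Let N = A − (-2)·I. We want v_2 with N^2 v_2 = 0 but N^1 v_2 ≠ 0; then v_{j-1} := N · v_j for j = 2, …, 2.

Pick v_2 = (0, 1, 0, 0, 0)ᵀ.
Then v_1 = N · v_2 = (1, 0, 0, 0, 1)ᵀ.

Sanity check: (A − (-2)·I) v_1 = (0, 0, 0, 0, 0)ᵀ = 0. ✓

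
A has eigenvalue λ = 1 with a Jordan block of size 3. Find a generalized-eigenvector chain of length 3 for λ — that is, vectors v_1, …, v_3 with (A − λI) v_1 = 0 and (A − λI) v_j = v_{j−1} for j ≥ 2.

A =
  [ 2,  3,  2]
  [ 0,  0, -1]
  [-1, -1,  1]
A Jordan chain for λ = 1 of length 3:
v_1 = (-1, 1, -1)ᵀ
v_2 = (1, 0, -1)ᵀ
v_3 = (1, 0, 0)ᵀ

Let N = A − (1)·I. We want v_3 with N^3 v_3 = 0 but N^2 v_3 ≠ 0; then v_{j-1} := N · v_j for j = 3, …, 2.

Pick v_3 = (1, 0, 0)ᵀ.
Then v_2 = N · v_3 = (1, 0, -1)ᵀ.
Then v_1 = N · v_2 = (-1, 1, -1)ᵀ.

Sanity check: (A − (1)·I) v_1 = (0, 0, 0)ᵀ = 0. ✓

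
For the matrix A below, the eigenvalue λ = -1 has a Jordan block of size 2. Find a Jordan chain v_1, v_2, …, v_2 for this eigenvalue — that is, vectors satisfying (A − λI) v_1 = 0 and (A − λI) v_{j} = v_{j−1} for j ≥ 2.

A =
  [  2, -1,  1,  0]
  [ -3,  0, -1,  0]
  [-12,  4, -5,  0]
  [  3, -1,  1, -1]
A Jordan chain for λ = -1 of length 2:
v_1 = (3, -3, -12, 3)ᵀ
v_2 = (1, 0, 0, 0)ᵀ

Let N = A − (-1)·I. We want v_2 with N^2 v_2 = 0 but N^1 v_2 ≠ 0; then v_{j-1} := N · v_j for j = 2, …, 2.

Pick v_2 = (1, 0, 0, 0)ᵀ.
Then v_1 = N · v_2 = (3, -3, -12, 3)ᵀ.

Sanity check: (A − (-1)·I) v_1 = (0, 0, 0, 0)ᵀ = 0. ✓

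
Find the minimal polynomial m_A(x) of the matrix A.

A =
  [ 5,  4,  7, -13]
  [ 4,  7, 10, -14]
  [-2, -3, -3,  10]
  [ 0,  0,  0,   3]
x^3 - 9*x^2 + 27*x - 27

The characteristic polynomial is χ_A(x) = (x - 3)^4, so the eigenvalues are known. The minimal polynomial is
  m_A(x) = Π_λ (x − λ)^{k_λ}
where k_λ is the size of the *largest* Jordan block for λ (equivalently, the smallest k with (A − λI)^k v = 0 for every generalised eigenvector v of λ).

  λ = 3: largest Jordan block has size 3, contributing (x − 3)^3

So m_A(x) = (x - 3)^3 = x^3 - 9*x^2 + 27*x - 27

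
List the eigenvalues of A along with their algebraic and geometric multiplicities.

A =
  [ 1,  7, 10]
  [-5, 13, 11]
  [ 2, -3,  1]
λ = 5: alg = 3, geom = 1

Step 1 — factor the characteristic polynomial to read off the algebraic multiplicities:
  χ_A(x) = (x - 5)^3

Step 2 — compute geometric multiplicities via the rank-nullity identity g(λ) = n − rank(A − λI):
  rank(A − (5)·I) = 2, so dim ker(A − (5)·I) = n − 2 = 1

Summary:
  λ = 5: algebraic multiplicity = 3, geometric multiplicity = 1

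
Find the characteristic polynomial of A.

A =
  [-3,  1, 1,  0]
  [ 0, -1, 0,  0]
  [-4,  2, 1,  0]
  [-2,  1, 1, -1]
x^4 + 4*x^3 + 6*x^2 + 4*x + 1

Expanding det(x·I − A) (e.g. by cofactor expansion or by noting that A is similar to its Jordan form J, which has the same characteristic polynomial as A) gives
  χ_A(x) = x^4 + 4*x^3 + 6*x^2 + 4*x + 1
which factors as (x + 1)^4. The eigenvalues (with algebraic multiplicities) are λ = -1 with multiplicity 4.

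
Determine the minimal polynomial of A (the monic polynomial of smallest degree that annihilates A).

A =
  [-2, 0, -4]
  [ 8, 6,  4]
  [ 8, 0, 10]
x^2 - 8*x + 12

The characteristic polynomial is χ_A(x) = (x - 6)^2*(x - 2), so the eigenvalues are known. The minimal polynomial is
  m_A(x) = Π_λ (x − λ)^{k_λ}
where k_λ is the size of the *largest* Jordan block for λ (equivalently, the smallest k with (A − λI)^k v = 0 for every generalised eigenvector v of λ).

  λ = 2: largest Jordan block has size 1, contributing (x − 2)
  λ = 6: largest Jordan block has size 1, contributing (x − 6)

So m_A(x) = (x - 6)*(x - 2) = x^2 - 8*x + 12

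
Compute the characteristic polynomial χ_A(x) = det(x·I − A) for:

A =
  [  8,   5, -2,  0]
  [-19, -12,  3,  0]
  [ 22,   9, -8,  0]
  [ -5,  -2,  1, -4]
x^4 + 16*x^3 + 96*x^2 + 256*x + 256

Expanding det(x·I − A) (e.g. by cofactor expansion or by noting that A is similar to its Jordan form J, which has the same characteristic polynomial as A) gives
  χ_A(x) = x^4 + 16*x^3 + 96*x^2 + 256*x + 256
which factors as (x + 4)^4. The eigenvalues (with algebraic multiplicities) are λ = -4 with multiplicity 4.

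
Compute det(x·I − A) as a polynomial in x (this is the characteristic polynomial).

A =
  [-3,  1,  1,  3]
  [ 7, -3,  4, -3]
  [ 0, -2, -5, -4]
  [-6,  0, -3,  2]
x^4 + 9*x^3 + 24*x^2 + 16*x

Expanding det(x·I − A) (e.g. by cofactor expansion or by noting that A is similar to its Jordan form J, which has the same characteristic polynomial as A) gives
  χ_A(x) = x^4 + 9*x^3 + 24*x^2 + 16*x
which factors as x*(x + 1)*(x + 4)^2. The eigenvalues (with algebraic multiplicities) are λ = -4 with multiplicity 2, λ = -1 with multiplicity 1, λ = 0 with multiplicity 1.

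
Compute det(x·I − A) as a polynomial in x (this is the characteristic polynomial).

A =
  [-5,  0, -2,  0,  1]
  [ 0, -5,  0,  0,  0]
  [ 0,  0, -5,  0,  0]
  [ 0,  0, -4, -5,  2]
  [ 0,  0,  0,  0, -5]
x^5 + 25*x^4 + 250*x^3 + 1250*x^2 + 3125*x + 3125

Expanding det(x·I − A) (e.g. by cofactor expansion or by noting that A is similar to its Jordan form J, which has the same characteristic polynomial as A) gives
  χ_A(x) = x^5 + 25*x^4 + 250*x^3 + 1250*x^2 + 3125*x + 3125
which factors as (x + 5)^5. The eigenvalues (with algebraic multiplicities) are λ = -5 with multiplicity 5.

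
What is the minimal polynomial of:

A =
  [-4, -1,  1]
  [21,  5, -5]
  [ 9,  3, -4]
x^3 + 3*x^2 + 3*x + 1

The characteristic polynomial is χ_A(x) = (x + 1)^3, so the eigenvalues are known. The minimal polynomial is
  m_A(x) = Π_λ (x − λ)^{k_λ}
where k_λ is the size of the *largest* Jordan block for λ (equivalently, the smallest k with (A − λI)^k v = 0 for every generalised eigenvector v of λ).

  λ = -1: largest Jordan block has size 3, contributing (x + 1)^3

So m_A(x) = (x + 1)^3 = x^3 + 3*x^2 + 3*x + 1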